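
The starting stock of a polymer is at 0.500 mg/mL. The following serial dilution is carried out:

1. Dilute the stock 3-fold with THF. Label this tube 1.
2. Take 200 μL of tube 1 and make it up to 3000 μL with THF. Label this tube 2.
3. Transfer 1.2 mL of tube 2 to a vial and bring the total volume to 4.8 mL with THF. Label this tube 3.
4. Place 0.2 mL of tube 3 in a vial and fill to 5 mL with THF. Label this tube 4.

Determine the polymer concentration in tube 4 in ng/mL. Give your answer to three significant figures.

111 ng/mL

Step 1: 3-fold → factor 3
Step 2: 200 μL brought to 3000 μL → factor 3000/200 = 15
Step 3: 1.2 mL brought to 4.8 mL → factor 4.8/1.2 = 4
Step 4: 0.2 mL brought to 5 mL → factor 5/0.2 = 25
Overall dilution factor = 3 × 15 × 4 × 25 = 4500
Final = 0.500 mg/mL / 4500 = 0.0001111 mg/mL = 111 ng/mL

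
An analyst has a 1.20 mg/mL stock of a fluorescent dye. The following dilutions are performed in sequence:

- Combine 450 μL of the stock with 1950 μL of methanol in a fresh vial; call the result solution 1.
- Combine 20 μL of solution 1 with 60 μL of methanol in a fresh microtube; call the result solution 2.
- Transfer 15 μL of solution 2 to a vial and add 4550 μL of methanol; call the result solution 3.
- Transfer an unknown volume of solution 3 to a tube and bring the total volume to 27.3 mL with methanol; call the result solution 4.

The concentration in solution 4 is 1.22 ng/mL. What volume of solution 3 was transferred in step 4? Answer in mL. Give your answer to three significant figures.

0.180 mL

Step 1: 450 μL + 1950 μL = 2400 μL total → factor 2400/450 = 5.3333
Step 2: 20 μL + 60 μL = 80 μL total → factor 80/20 = 4
Step 3: 15 μL + 4550 μL = 4565 μL total → factor 4565/15 = 304.33
Step 4: v brought to 27.3 mL → factor = 27.3 mL/v
Product of known-step factors = 6492.4
Overall factor = 1.20 mg/mL / (1.22 ng/mL) = 9.8361 × 10^5
Step-4 factor = 9.8361 × 10^5 / 6492.4 = 151.5
v = 27.3 mL / 151.5 = 0.180 mL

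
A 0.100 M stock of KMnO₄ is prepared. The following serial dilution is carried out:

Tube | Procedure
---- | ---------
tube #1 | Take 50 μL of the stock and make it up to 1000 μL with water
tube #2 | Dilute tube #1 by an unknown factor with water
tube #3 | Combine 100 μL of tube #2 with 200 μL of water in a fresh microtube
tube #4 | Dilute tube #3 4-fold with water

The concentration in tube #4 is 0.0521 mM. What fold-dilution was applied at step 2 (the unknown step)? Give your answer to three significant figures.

Step 1: 50 μL brought to 1000 μL → factor 1000/50 = 20
Step 2: unknown factor x
Step 3: 100 μL + 200 μL = 300 μL total → factor 300/100 = 3
Step 4: 4-fold → factor 4
Product of known-step factors = 240
Overall factor = 0.100 M / (0.0521 mM) = 1919.4
x = 1919.4 / 240 = 8.00

8.00-fold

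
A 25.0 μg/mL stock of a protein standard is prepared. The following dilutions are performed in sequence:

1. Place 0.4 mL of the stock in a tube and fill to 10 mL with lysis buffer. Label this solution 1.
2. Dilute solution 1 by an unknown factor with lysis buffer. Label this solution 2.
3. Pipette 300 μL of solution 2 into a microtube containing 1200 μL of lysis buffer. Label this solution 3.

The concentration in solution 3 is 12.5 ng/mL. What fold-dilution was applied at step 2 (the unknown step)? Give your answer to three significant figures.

Step 1: 0.4 mL brought to 10 mL → factor 10/0.4 = 25
Step 2: unknown factor x
Step 3: 300 μL + 1200 μL = 1500 μL total → factor 1500/300 = 5
Product of known-step factors = 125
Overall factor = 25.0 μg/mL / (12.5 ng/mL) = 2000
x = 2000 / 125 = 16.0

16.0-fold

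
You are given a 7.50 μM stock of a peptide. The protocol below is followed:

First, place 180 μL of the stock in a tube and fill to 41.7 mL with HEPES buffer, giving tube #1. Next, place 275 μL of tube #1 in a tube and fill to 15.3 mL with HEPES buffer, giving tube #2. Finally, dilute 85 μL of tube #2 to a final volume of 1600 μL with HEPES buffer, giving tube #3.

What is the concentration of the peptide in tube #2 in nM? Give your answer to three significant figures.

Step 1: 180 μL brought to 41.7 mL → factor 41700/180 = 231.67
Step 2: 275 μL brought to 15.3 mL → factor 15300/275 = 55.636
Dilution factor through tube #2 = 231.67 × 55.636 = 12889
[tube #2] = 7.50 μM / 12889 = 0.0005819 μM = 0.582 nM

0.582 nM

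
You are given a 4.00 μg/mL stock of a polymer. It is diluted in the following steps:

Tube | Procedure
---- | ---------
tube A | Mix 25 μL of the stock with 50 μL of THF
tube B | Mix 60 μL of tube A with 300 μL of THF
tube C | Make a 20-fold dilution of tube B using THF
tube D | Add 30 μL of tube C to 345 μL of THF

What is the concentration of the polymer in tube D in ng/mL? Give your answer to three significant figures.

Step 1: 25 μL + 50 μL = 75 μL total → factor 75/25 = 3
Step 2: 60 μL + 300 μL = 360 μL total → factor 360/60 = 6
Step 3: 20-fold → factor 20
Step 4: 30 μL + 345 μL = 375 μL total → factor 375/30 = 12.5
Overall dilution factor = 3 × 6 × 20 × 12.5 = 4500
Final = 4.00 μg/mL / 4500 = 0.0008889 μg/mL = 0.889 ng/mL

0.889 ng/mL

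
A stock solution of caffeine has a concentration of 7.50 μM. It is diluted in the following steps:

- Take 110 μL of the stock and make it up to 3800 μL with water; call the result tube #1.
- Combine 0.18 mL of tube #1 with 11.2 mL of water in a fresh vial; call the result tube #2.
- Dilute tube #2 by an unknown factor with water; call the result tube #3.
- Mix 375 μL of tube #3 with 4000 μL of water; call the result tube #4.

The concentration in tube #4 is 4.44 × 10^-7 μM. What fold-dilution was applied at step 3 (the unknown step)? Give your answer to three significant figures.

663-fold

Step 1: 110 μL brought to 3800 μL → factor 3800/110 = 34.545
Step 2: 0.18 mL + 11.2 mL = 11.38 mL total → factor 11.38/0.18 = 63.222
Step 3: unknown factor x
Step 4: 375 μL + 4000 μL = 4375 μL total → factor 4375/375 = 11.667
Product of known-step factors = 25480
Overall factor = 7.50 μM / (4.44 × 10^-7 μM) = 1.6892 × 10^7
x = 1.6892 × 10^7 / 25480 = 663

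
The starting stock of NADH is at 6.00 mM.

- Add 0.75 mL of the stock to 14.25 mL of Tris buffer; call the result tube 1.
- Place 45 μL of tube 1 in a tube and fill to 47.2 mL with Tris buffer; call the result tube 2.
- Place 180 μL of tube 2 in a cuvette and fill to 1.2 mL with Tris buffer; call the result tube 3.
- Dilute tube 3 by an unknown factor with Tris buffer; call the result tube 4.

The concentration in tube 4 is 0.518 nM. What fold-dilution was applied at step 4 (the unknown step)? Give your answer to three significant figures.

Step 1: 0.75 mL + 14.25 mL = 15 mL total → factor 15/0.75 = 20
Step 2: 45 μL brought to 47.2 mL → factor 47200/45 = 1048.9
Step 3: 180 μL brought to 1.2 mL → factor 1200/180 = 6.6667
Step 4: unknown factor x
Product of known-step factors = 1.3985 × 10^5
Overall factor = 6.00 mM / (0.518 nM) = 1.1583 × 10^7
x = 1.1583 × 10^7 / 1.3985 × 10^5 = 82.8

82.8-fold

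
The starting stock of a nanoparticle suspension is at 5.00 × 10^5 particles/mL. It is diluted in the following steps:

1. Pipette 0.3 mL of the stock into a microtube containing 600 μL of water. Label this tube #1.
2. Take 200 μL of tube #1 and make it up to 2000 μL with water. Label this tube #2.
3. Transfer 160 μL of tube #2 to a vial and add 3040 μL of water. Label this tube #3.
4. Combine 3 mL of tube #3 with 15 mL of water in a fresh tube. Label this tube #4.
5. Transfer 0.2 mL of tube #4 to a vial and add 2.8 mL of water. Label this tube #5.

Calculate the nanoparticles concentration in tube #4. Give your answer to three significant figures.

Step 1: 0.3 mL + 600 μL = 0.9 mL total → factor 0.9/0.3 = 3
Step 2: 200 μL brought to 2000 μL → factor 2000/200 = 10
Step 3: 160 μL + 3040 μL = 3200 μL total → factor 3200/160 = 20
Step 4: 3 mL + 15 mL = 18 mL total → factor 18/3 = 6
Dilution factor through tube #4 = 3 × 10 × 20 × 6 = 3600
[tube #4] = 5.00 × 10^5 particles/mL / 3600 = 139 particles/mL

139 particles/mL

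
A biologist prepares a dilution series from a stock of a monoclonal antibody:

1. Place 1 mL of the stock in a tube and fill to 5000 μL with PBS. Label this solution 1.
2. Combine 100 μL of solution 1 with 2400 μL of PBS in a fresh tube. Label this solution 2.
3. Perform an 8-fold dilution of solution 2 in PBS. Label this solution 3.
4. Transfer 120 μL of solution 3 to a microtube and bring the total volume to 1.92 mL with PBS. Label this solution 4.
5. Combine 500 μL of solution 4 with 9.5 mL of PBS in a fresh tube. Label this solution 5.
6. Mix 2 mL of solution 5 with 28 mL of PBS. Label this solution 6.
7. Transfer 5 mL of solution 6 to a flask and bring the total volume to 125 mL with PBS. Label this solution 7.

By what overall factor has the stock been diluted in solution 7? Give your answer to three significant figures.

Step 1: 1 mL brought to 5000 μL → factor 5/1 = 5
Step 2: 100 μL + 2400 μL = 2500 μL total → factor 2500/100 = 25
Step 3: 8-fold → factor 8
Step 4: 120 μL brought to 1.92 mL → factor 1920/120 = 16
Step 5: 500 μL + 9.5 mL = 10000 μL total → factor 10000/500 = 20
Step 6: 2 mL + 28 mL = 30 mL total → factor 30/2 = 15
Step 7: 5 mL brought to 125 mL → factor 125/5 = 25
Overall dilution factor = 5 × 25 × 8 × 16 × 20 × 15 × 25 = 1.2 × 10^8

1.20 × 10^8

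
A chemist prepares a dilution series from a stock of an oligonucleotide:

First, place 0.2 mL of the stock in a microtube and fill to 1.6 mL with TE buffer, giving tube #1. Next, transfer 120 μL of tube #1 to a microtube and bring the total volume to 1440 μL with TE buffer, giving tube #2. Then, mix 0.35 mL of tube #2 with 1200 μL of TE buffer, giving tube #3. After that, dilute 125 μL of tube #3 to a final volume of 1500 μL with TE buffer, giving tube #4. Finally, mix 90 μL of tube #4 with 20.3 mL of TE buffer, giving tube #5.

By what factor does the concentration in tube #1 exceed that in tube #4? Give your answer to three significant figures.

Step 1: 0.2 mL brought to 1.6 mL → factor 1.6/0.2 = 8
Step 2: 120 μL brought to 1440 μL → factor 1440/120 = 12
Step 3: 0.35 mL + 1200 μL = 1.55 mL total → factor 1.55/0.35 = 4.4286
Step 4: 125 μL brought to 1500 μL → factor 1500/125 = 12
Dilution factor to tube #1 = 8; to tube #4 = 5101.7
[tube #1]/[tube #4] = (factor to tube #4)/(factor to tube #1) = 5101.7/8 = 638

638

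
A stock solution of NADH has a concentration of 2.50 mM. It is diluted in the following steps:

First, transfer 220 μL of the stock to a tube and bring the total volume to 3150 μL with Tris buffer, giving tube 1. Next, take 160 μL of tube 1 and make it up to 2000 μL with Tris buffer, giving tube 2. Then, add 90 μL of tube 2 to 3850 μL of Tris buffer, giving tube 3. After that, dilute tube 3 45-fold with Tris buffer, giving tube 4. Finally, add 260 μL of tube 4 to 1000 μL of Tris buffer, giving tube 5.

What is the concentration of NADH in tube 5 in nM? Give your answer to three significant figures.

1.46 nM

Step 1: 220 μL brought to 3150 μL → factor 3150/220 = 14.318
Step 2: 160 μL brought to 2000 μL → factor 2000/160 = 12.5
Step 3: 90 μL + 3850 μL = 3940 μL total → factor 3940/90 = 43.778
Step 4: 45-fold → factor 45
Step 5: 260 μL + 1000 μL = 1260 μL total → factor 1260/260 = 4.8462
Overall dilution factor = 14.318 × 12.5 × 43.778 × 45 × 4.8462 = 1.7087 × 10^6
Final = 2.50 mM / 1.7087 × 10^6 = 1.463 × 10^-6 mM = 1.46 nM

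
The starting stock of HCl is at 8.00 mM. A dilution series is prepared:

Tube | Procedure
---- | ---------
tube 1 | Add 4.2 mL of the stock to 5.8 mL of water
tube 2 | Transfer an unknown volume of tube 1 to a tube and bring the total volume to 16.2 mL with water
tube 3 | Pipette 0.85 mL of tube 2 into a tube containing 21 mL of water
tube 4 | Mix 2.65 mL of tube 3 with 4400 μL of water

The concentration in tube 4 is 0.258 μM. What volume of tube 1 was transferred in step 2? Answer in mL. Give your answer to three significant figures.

0.0851 mL

Step 1: 4.2 mL + 5.8 mL = 10 mL total → factor 10/4.2 = 2.381
Step 2: v brought to 16.2 mL → factor = 16.2 mL/v
Step 3: 0.85 mL + 21 mL = 21.85 mL total → factor 21.85/0.85 = 25.706
Step 4: 2.65 mL + 4400 μL = 7.05 mL total → factor 7.05/2.65 = 2.6604
Product of known-step factors = 162.83
Overall factor = 8.00 mM / (0.258 μM) = 31008
Step-2 factor = 31008 / 162.83 = 190.43
v = 16.2 mL / 190.43 = 0.0851 mL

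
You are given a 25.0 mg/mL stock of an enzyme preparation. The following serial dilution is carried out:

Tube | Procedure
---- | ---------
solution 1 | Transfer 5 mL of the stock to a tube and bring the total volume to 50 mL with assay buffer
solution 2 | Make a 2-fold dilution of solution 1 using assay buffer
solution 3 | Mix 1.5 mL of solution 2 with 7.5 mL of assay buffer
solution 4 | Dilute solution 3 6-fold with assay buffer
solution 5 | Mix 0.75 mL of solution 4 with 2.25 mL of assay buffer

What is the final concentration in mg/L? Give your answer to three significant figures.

Step 1: 5 mL brought to 50 mL → factor 50/5 = 10
Step 2: 2-fold → factor 2
Step 3: 1.5 mL + 7.5 mL = 9 mL total → factor 9/1.5 = 6
Step 4: 6-fold → factor 6
Step 5: 0.75 mL + 2.25 mL = 3 mL total → factor 3/0.75 = 4
Overall dilution factor = 10 × 2 × 6 × 6 × 4 = 2880
Final = 25.0 mg/mL / 2880 = 0.008681 mg/mL = 8.68 mg/L

8.68 mg/L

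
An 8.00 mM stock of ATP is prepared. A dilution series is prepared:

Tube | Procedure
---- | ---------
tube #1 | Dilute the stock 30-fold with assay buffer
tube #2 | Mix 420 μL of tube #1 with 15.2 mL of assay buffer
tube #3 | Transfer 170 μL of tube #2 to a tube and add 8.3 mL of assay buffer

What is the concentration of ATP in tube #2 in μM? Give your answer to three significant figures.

7.17 μM

Step 1: 30-fold → factor 30
Step 2: 420 μL + 15.2 mL = 15620 μL total → factor 15620/420 = 37.19
Dilution factor through tube #2 = 30 × 37.19 = 1115.7
[tube #2] = 8.00 mM / 1115.7 = 0.007170 mM = 7.17 μM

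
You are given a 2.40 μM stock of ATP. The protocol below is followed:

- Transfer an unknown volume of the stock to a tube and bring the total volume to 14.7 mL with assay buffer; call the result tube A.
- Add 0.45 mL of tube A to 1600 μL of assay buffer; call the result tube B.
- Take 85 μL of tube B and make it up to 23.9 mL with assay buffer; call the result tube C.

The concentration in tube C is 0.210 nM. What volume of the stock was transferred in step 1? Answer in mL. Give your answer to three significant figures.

Step 1: v brought to 14.7 mL → factor = 14.7 mL/v
Step 2: 0.45 mL + 1600 μL = 2.05 mL total → factor 2.05/0.45 = 4.5556
Step 3: 85 μL brought to 23.9 mL → factor 23900/85 = 281.18
Product of known-step factors = 1280.9
Overall factor = 2.40 μM / (0.210 nM) = 11429
Step-1 factor = 11429 / 1280.9 = 8.9222
v = 14.7 mL / 8.9222 = 1.65 mL

1.65 mL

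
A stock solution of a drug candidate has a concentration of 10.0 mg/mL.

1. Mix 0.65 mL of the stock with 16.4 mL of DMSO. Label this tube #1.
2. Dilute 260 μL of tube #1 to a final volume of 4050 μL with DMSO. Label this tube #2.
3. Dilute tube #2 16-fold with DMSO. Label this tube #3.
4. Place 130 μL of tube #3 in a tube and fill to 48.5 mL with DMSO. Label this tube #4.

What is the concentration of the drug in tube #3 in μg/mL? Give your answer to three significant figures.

Step 1: 0.65 mL + 16.4 mL = 17.05 mL total → factor 17.05/0.65 = 26.231
Step 2: 260 μL brought to 4050 μL → factor 4050/260 = 15.577
Step 3: 16-fold → factor 16
Dilution factor through tube #3 = 26.231 × 15.577 × 16 = 6537.5
[tube #3] = 10.0 mg/mL / 6537.5 = 0.001530 mg/mL = 1.53 μg/mL

1.53 μg/mL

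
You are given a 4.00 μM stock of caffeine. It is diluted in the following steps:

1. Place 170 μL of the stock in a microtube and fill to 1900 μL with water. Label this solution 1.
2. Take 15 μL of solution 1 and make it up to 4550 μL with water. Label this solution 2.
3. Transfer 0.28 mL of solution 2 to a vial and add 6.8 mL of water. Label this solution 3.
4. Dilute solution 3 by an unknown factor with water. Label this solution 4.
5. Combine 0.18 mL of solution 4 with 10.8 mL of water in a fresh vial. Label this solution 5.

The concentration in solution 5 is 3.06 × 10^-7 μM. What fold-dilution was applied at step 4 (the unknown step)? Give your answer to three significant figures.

2.50-fold

Step 1: 170 μL brought to 1900 μL → factor 1900/170 = 11.176
Step 2: 15 μL brought to 4550 μL → factor 4550/15 = 303.33
Step 3: 0.28 mL + 6.8 mL = 7.08 mL total → factor 7.08/0.28 = 25.286
Step 4: unknown factor x
Step 5: 0.18 mL + 10.8 mL = 10.98 mL total → factor 10.98/0.18 = 61
Product of known-step factors = 5.2291 × 10^6
Overall factor = 4.00 μM / (3.06 × 10^-7 μM) = 1.3072 × 10^7
x = 1.3072 × 10^7 / 5.2291 × 10^6 = 2.50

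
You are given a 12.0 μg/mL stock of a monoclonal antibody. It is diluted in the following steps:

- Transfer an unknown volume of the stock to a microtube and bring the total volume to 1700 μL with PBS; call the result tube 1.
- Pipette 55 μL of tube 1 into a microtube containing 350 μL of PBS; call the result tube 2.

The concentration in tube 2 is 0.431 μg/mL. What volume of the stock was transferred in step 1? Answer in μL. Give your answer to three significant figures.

450 μL

Step 1: v brought to 1700 μL → factor = 1700 μL/v
Step 2: 55 μL + 350 μL = 405 μL total → factor 405/55 = 7.3636
Product of known-step factors = 7.3636
Overall factor = 12.0 μg/mL / (0.431 μg/mL) = 27.842
Step-1 factor = 27.842 / 7.3636 = 3.781
v = 1700 μL / 3.781 = 450 μL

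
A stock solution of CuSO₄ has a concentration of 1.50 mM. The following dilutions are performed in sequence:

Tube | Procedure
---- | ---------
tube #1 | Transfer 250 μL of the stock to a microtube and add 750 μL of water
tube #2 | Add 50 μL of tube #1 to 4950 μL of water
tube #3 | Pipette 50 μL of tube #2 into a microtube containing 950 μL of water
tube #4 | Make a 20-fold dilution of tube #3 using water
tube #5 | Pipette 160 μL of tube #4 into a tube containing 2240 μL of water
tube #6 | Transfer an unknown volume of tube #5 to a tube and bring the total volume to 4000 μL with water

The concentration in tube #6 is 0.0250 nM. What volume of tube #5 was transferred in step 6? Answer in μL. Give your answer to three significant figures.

Step 1: 250 μL + 750 μL = 1000 μL total → factor 1000/250 = 4
Step 2: 50 μL + 4950 μL = 5000 μL total → factor 5000/50 = 100
Step 3: 50 μL + 950 μL = 1000 μL total → factor 1000/50 = 20
Step 4: 20-fold → factor 20
Step 5: 160 μL + 2240 μL = 2400 μL total → factor 2400/160 = 15
Step 6: v brought to 4000 μL → factor = 4000 μL/v
Product of known-step factors = 2.4 × 10^6
Overall factor = 1.50 mM / (0.0250 nM) = 6 × 10^7
Step-6 factor = 6 × 10^7 / 2.4 × 10^6 = 25
v = 4000 μL / 25 = 160 μL

160 μL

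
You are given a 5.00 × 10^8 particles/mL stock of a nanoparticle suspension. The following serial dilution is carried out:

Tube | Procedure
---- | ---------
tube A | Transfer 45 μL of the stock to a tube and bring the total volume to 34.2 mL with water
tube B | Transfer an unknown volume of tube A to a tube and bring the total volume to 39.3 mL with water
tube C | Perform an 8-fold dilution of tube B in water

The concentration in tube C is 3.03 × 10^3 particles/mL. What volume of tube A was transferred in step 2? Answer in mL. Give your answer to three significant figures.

1.45 mL

Step 1: 45 μL brought to 34.2 mL → factor 34200/45 = 760
Step 2: v brought to 39.3 mL → factor = 39.3 mL/v
Step 3: 8-fold → factor 8
Product of known-step factors = 6080
Overall factor = 5.00 × 10^8 particles/mL / (3.03 × 10^3 particles/mL) = 1.6502 × 10^5
Step-2 factor = 1.6502 × 10^5 / 6080 = 27.141
v = 39.3 mL / 27.141 = 1.45 mL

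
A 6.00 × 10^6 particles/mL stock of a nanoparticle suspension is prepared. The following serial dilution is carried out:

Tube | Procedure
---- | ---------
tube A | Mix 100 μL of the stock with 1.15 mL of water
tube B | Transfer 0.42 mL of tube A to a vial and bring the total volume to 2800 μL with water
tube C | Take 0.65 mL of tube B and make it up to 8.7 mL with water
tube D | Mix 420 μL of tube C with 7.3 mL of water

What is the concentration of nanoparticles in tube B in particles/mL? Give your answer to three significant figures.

7.20 × 10^4 particles/mL

Step 1: 100 μL + 1.15 mL = 1250 μL total → factor 1250/100 = 12.5
Step 2: 0.42 mL brought to 2800 μL → factor 2.8/0.42 = 6.6667
Dilution factor through tube B = 12.5 × 6.6667 = 83.333
[tube B] = 6.00 × 10^6 particles/mL / 83.333 = 7.20 × 10^4 particles/mL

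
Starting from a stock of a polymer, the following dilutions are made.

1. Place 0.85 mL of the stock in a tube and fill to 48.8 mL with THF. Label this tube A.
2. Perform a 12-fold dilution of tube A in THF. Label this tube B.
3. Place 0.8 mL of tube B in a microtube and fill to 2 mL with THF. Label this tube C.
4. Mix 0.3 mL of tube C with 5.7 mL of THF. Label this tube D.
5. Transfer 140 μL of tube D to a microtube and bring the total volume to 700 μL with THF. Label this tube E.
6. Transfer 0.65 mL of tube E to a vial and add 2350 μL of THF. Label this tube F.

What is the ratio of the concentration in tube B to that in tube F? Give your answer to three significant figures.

1.15 × 10^3

Step 1: 0.85 mL brought to 48.8 mL → factor 48.8/0.85 = 57.412
Step 2: 12-fold → factor 12
Step 3: 0.8 mL brought to 2 mL → factor 2/0.8 = 2.5
Step 4: 0.3 mL + 5.7 mL = 6 mL total → factor 6/0.3 = 20
Step 5: 140 μL brought to 700 μL → factor 700/140 = 5
Step 6: 0.65 mL + 2350 μL = 3 mL total → factor 3/0.65 = 4.6154
Dilution factor to tube B = 688.94; to tube F = 7.9493 × 10^5
[tube B]/[tube F] = (factor to tube F)/(factor to tube B) = 7.9493 × 10^5/688.94 = 1.15 × 10^3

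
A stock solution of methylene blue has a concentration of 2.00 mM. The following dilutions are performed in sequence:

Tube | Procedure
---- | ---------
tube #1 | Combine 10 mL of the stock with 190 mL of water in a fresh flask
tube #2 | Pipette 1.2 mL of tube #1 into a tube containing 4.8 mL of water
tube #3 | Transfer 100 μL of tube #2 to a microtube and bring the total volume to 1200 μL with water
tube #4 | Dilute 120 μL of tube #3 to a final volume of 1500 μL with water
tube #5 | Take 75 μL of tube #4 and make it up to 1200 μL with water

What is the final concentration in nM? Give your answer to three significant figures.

8.33 nM

Step 1: 10 mL + 190 mL = 200 mL total → factor 200/10 = 20
Step 2: 1.2 mL + 4.8 mL = 6 mL total → factor 6/1.2 = 5
Step 3: 100 μL brought to 1200 μL → factor 1200/100 = 12
Step 4: 120 μL brought to 1500 μL → factor 1500/120 = 12.5
Step 5: 75 μL brought to 1200 μL → factor 1200/75 = 16
Overall dilution factor = 20 × 5 × 12 × 12.5 × 16 = 2.4 × 10^5
Final = 2.00 mM / 2.4 × 10^5 = 8.333 × 10^-6 mM = 8.33 nM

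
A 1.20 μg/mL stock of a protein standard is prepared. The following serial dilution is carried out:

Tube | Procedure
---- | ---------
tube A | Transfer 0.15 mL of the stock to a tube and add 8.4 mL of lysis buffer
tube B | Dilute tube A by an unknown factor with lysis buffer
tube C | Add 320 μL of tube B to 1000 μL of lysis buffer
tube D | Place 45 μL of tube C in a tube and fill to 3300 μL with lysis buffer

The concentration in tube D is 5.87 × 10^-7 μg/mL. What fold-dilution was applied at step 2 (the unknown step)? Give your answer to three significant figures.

119-fold

Step 1: 0.15 mL + 8.4 mL = 8.55 mL total → factor 8.55/0.15 = 57
Step 2: unknown factor x
Step 3: 320 μL + 1000 μL = 1320 μL total → factor 1320/320 = 4.125
Step 4: 45 μL brought to 3300 μL → factor 3300/45 = 73.333
Product of known-step factors = 17242
Overall factor = 1.20 μg/mL / (5.87 × 10^-7 μg/mL) = 2.0443 × 10^6
x = 2.0443 × 10^6 / 17242 = 119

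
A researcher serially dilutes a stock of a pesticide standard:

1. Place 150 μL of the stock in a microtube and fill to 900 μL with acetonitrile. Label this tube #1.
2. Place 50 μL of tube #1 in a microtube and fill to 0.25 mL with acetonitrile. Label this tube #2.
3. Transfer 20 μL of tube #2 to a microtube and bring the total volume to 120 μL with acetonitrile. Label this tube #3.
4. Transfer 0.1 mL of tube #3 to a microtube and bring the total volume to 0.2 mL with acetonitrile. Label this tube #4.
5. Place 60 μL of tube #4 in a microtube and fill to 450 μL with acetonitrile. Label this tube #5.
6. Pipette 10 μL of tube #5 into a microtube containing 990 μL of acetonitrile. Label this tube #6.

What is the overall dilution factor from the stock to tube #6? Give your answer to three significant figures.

2.70 × 10^5

Step 1: 150 μL brought to 900 μL → factor 900/150 = 6
Step 2: 50 μL brought to 0.25 mL → factor 250/50 = 5
Step 3: 20 μL brought to 120 μL → factor 120/20 = 6
Step 4: 0.1 mL brought to 0.2 mL → factor 0.2/0.1 = 2
Step 5: 60 μL brought to 450 μL → factor 450/60 = 7.5
Step 6: 10 μL + 990 μL = 1000 μL total → factor 1000/10 = 100
Overall dilution factor = 6 × 5 × 6 × 2 × 7.5 × 100 = 2.7 × 10^5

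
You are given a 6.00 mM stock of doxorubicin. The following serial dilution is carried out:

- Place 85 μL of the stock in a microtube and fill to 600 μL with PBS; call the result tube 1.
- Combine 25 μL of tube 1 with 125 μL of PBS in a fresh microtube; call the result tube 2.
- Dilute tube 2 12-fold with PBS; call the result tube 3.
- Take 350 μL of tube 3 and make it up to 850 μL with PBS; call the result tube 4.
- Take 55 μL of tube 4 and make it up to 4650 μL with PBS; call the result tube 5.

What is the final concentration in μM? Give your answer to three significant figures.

0.0575 μM

Step 1: 85 μL brought to 600 μL → factor 600/85 = 7.0588
Step 2: 25 μL + 125 μL = 150 μL total → factor 150/25 = 6
Step 3: 12-fold → factor 12
Step 4: 350 μL brought to 850 μL → factor 850/350 = 2.4286
Step 5: 55 μL brought to 4650 μL → factor 4650/55 = 84.545
Overall dilution factor = 7.0588 × 6 × 12 × 2.4286 × 84.545 = 1.0435 × 10^5
Final = 6.00 mM / 1.0435 × 10^5 = 5.750 × 10^-5 mM = 0.0575 μM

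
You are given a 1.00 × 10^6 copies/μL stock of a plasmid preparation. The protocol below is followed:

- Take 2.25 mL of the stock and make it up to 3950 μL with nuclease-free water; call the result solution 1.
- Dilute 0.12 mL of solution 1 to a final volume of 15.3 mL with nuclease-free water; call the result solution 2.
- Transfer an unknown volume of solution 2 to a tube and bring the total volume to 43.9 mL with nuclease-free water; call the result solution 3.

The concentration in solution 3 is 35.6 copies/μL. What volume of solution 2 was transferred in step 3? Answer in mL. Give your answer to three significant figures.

0.350 mL

Step 1: 2.25 mL brought to 3950 μL → factor 3.95/2.25 = 1.7556
Step 2: 0.12 mL brought to 15.3 mL → factor 15.3/0.12 = 127.5
Step 3: v brought to 43.9 mL → factor = 43.9 mL/v
Product of known-step factors = 223.83
Overall factor = 1.00 × 10^6 copies/μL / (35.6 copies/μL) = 28090
Step-3 factor = 28090 / 223.83 = 125.49
v = 43.9 mL / 125.49 = 0.350 mL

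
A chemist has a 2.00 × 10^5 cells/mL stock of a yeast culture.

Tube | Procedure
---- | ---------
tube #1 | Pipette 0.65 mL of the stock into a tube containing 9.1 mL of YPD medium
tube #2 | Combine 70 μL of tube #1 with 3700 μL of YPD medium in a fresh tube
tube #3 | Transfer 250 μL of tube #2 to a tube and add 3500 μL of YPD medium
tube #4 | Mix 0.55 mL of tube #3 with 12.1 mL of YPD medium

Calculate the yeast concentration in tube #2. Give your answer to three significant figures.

248 cells/mL

Step 1: 0.65 mL + 9.1 mL = 9.75 mL total → factor 9.75/0.65 = 15
Step 2: 70 μL + 3700 μL = 3770 μL total → factor 3770/70 = 53.857
Dilution factor through tube #2 = 15 × 53.857 = 807.86
[tube #2] = 2.00 × 10^5 cells/mL / 807.86 = 248 cells/mL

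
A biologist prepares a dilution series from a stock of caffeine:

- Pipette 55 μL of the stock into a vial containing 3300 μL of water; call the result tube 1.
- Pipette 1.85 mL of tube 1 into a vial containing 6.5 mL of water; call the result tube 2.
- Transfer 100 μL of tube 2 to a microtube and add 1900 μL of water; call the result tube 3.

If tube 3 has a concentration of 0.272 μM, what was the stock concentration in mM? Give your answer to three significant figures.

Step 1: 55 μL + 3300 μL = 3355 μL total → factor 3355/55 = 61
Step 2: 1.85 mL + 6.5 mL = 8.35 mL total → factor 8.35/1.85 = 4.5135
Step 3: 100 μL + 1900 μL = 2000 μL total → factor 2000/100 = 20
Overall dilution factor = 61 × 4.5135 × 20 = 5506.5
Stock = 0.272 μM × 5506.5 = 1498 μM = 1.50 mM

1.50 mM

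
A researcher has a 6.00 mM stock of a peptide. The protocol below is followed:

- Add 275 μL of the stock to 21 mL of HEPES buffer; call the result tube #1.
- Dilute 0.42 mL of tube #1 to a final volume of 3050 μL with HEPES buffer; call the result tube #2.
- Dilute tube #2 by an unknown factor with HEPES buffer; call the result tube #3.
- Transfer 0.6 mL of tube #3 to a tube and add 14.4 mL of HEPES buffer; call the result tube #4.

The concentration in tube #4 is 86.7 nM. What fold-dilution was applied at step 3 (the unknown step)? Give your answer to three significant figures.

Step 1: 275 μL + 21 mL = 21275 μL total → factor 21275/275 = 77.364
Step 2: 0.42 mL brought to 3050 μL → factor 3.05/0.42 = 7.2619
Step 3: unknown factor x
Step 4: 0.6 mL + 14.4 mL = 15 mL total → factor 15/0.6 = 25
Product of known-step factors = 14045
Overall factor = 6.00 mM / (86.7 nM) = 69204
x = 69204 / 14045 = 4.93

4.93-fold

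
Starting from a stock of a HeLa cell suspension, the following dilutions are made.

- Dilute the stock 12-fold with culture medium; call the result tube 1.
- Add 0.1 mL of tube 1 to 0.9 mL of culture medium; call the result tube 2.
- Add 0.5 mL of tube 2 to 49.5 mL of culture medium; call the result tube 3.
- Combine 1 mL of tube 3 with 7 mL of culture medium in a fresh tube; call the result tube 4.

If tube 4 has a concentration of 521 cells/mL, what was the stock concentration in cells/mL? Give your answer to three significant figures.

5.00 × 10^7 cells/mL

Step 1: 12-fold → factor 12
Step 2: 0.1 mL + 0.9 mL = 1 mL total → factor 1/0.1 = 10
Step 3: 0.5 mL + 49.5 mL = 50 mL total → factor 50/0.5 = 100
Step 4: 1 mL + 7 mL = 8 mL total → factor 8/1 = 8
Overall dilution factor = 12 × 10 × 100 × 8 = 96000
Stock = 521 cells/mL × 96000 = 5.00 × 10^7 cells/mL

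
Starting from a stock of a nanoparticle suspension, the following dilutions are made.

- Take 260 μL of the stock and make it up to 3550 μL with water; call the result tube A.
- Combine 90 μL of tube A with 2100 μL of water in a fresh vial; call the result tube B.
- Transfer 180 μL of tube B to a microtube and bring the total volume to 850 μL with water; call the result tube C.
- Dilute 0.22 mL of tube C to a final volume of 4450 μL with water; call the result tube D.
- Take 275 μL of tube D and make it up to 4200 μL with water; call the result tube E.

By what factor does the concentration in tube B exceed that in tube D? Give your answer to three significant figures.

Step 1: 260 μL brought to 3550 μL → factor 3550/260 = 13.654
Step 2: 90 μL + 2100 μL = 2190 μL total → factor 2190/90 = 24.333
Step 3: 180 μL brought to 850 μL → factor 850/180 = 4.7222
Step 4: 0.22 mL brought to 4450 μL → factor 4.45/0.22 = 20.227
Dilution factor to tube B = 332.24; to tube D = 31735
[tube B]/[tube D] = (factor to tube D)/(factor to tube B) = 31735/332.24 = 95.5

95.5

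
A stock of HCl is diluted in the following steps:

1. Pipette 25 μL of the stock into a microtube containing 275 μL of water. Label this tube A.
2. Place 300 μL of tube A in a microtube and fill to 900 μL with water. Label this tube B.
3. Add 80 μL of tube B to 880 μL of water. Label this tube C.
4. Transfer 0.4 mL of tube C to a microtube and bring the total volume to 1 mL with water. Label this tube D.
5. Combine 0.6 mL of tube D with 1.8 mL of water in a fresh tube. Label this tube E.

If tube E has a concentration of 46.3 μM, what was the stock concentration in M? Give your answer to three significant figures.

Step 1: 25 μL + 275 μL = 300 μL total → factor 300/25 = 12
Step 2: 300 μL brought to 900 μL → factor 900/300 = 3
Step 3: 80 μL + 880 μL = 960 μL total → factor 960/80 = 12
Step 4: 0.4 mL brought to 1 mL → factor 1/0.4 = 2.5
Step 5: 0.6 mL + 1.8 mL = 2.4 mL total → factor 2.4/0.6 = 4
Overall dilution factor = 12 × 3 × 12 × 2.5 × 4 = 4320
Stock = 46.3 μM × 4320 = 2.000 × 10^5 μM = 0.200 M

0.200 M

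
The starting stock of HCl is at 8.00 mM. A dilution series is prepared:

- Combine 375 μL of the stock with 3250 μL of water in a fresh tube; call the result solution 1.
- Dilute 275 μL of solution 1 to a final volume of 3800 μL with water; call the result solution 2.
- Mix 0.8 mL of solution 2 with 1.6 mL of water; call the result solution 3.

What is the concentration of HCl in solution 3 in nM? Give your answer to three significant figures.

2.00 × 10^4 nM

Step 1: 375 μL + 3250 μL = 3625 μL total → factor 3625/375 = 9.6667
Step 2: 275 μL brought to 3800 μL → factor 3800/275 = 13.818
Step 3: 0.8 mL + 1.6 mL = 2.4 mL total → factor 2.4/0.8 = 3
Dilution factor through solution 3 = 9.6667 × 13.818 × 3 = 400.73
[solution 3] = 8.00 mM / 400.73 = 0.01996 mM = 2.00 × 10^4 nM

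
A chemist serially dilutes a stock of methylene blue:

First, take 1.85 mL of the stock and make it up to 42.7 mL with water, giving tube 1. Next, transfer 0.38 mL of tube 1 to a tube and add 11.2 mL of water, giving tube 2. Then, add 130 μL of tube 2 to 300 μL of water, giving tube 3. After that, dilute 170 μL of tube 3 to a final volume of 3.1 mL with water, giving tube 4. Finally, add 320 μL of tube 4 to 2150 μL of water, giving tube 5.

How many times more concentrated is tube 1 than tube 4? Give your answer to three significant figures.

1.84 × 10^3

Step 1: 1.85 mL brought to 42.7 mL → factor 42.7/1.85 = 23.081
Step 2: 0.38 mL + 11.2 mL = 11.58 mL total → factor 11.58/0.38 = 30.474
Step 3: 130 μL + 300 μL = 430 μL total → factor 430/130 = 3.3077
Step 4: 170 μL brought to 3.1 mL → factor 3100/170 = 18.235
Dilution factor to tube 1 = 23.081; to tube 4 = 42425
[tube 1]/[tube 4] = (factor to tube 4)/(factor to tube 1) = 42425/23.081 = 1.84 × 10^3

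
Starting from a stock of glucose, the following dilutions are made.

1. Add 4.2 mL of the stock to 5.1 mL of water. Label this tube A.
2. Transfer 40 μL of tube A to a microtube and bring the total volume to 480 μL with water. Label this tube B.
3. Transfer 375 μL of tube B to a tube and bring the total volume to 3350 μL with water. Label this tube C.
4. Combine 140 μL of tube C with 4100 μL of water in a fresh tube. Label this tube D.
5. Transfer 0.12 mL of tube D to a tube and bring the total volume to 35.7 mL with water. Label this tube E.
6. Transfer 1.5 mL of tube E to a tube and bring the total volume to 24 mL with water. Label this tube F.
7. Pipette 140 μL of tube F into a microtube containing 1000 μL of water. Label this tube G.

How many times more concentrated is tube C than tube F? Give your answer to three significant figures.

1.44 × 10^5

Step 1: 4.2 mL + 5.1 mL = 9.3 mL total → factor 9.3/4.2 = 2.2143
Step 2: 40 μL brought to 480 μL → factor 480/40 = 12
Step 3: 375 μL brought to 3350 μL → factor 3350/375 = 8.9333
Step 4: 140 μL + 4100 μL = 4240 μL total → factor 4240/140 = 30.286
Step 5: 0.12 mL brought to 35.7 mL → factor 35.7/0.12 = 297.5
Step 6: 1.5 mL brought to 24 mL → factor 24/1.5 = 16
Dilution factor to tube C = 237.37; to tube F = 3.4219 × 10^7
[tube C]/[tube F] = (factor to tube F)/(factor to tube C) = 3.4219 × 10^7/237.37 = 1.44 × 10^5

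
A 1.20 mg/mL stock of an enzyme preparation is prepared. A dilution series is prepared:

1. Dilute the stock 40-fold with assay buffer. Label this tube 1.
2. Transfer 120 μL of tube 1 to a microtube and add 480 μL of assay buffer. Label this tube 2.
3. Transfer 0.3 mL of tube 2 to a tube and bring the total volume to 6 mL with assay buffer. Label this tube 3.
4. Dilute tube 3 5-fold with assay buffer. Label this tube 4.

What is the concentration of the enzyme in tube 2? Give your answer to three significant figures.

0.00600 mg/mL

Step 1: 40-fold → factor 40
Step 2: 120 μL + 480 μL = 600 μL total → factor 600/120 = 5
Dilution factor through tube 2 = 40 × 5 = 200
[tube 2] = 1.20 mg/mL / 200 = 0.00600 mg/mL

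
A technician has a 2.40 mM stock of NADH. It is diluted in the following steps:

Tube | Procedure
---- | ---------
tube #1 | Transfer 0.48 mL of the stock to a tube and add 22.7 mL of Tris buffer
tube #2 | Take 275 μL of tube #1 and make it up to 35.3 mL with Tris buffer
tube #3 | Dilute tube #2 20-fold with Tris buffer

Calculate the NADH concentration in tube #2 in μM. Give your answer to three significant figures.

0.387 μM

Step 1: 0.48 mL + 22.7 mL = 23.18 mL total → factor 23.18/0.48 = 48.292
Step 2: 275 μL brought to 35.3 mL → factor 35300/275 = 128.36
Dilution factor through tube #2 = 48.292 × 128.36 = 6198.9
[tube #2] = 2.40 mM / 6198.9 = 0.0003872 mM = 0.387 μM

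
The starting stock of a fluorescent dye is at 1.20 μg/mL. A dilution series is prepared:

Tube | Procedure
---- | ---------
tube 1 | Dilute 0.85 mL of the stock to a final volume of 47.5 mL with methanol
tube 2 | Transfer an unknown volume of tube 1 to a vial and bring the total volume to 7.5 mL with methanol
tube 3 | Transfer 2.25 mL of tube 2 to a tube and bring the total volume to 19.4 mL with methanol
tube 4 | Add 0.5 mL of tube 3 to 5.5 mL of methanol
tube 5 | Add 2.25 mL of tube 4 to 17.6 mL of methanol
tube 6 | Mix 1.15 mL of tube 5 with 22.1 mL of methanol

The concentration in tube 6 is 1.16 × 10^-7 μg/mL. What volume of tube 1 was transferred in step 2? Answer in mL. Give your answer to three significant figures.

Step 1: 0.85 mL brought to 47.5 mL → factor 47.5/0.85 = 55.882
Step 2: v brought to 7.5 mL → factor = 7.5 mL/v
Step 3: 2.25 mL brought to 19.4 mL → factor 19.4/2.25 = 8.6222
Step 4: 0.5 mL + 5.5 mL = 6 mL total → factor 6/0.5 = 12
Step 5: 2.25 mL + 17.6 mL = 19.85 mL total → factor 19.85/2.25 = 8.8222
Step 6: 1.15 mL + 22.1 mL = 23.25 mL total → factor 23.25/1.15 = 20.217
Product of known-step factors = 1.0313 × 10^6
Overall factor = 1.20 μg/mL / (1.16 × 10^-7 μg/mL) = 1.0345 × 10^7
Step-2 factor = 1.0345 × 10^7 / 1.0313 × 10^6 = 10.031
v = 7.5 mL / 10.031 = 0.748 mL

0.748 mL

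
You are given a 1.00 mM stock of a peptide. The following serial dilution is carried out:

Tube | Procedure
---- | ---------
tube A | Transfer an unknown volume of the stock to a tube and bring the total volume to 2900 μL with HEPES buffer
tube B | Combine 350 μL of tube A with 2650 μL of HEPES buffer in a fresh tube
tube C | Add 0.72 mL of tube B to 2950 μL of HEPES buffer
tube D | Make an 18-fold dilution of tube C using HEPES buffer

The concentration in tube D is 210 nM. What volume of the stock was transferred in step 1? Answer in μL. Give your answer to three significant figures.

479 μL

Step 1: v brought to 2900 μL → factor = 2900 μL/v
Step 2: 350 μL + 2650 μL = 3000 μL total → factor 3000/350 = 8.5714
Step 3: 0.72 mL + 2950 μL = 3.67 mL total → factor 3.67/0.72 = 5.0972
Step 4: 18-fold → factor 18
Product of known-step factors = 786.43
Overall factor = 1.00 mM / (210 nM) = 4761.9
Step-1 factor = 4761.9 / 786.43 = 6.0551
v = 2900 μL / 6.0551 = 479 μL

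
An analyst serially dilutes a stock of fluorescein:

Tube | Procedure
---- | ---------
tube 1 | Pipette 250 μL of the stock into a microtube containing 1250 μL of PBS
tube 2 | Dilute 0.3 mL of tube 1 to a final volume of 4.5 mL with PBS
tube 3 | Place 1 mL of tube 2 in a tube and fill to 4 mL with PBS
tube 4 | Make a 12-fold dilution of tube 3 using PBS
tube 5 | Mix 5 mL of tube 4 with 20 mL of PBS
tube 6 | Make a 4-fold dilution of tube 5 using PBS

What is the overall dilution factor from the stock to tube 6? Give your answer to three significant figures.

Step 1: 250 μL + 1250 μL = 1500 μL total → factor 1500/250 = 6
Step 2: 0.3 mL brought to 4.5 mL → factor 4.5/0.3 = 15
Step 3: 1 mL brought to 4 mL → factor 4/1 = 4
Step 4: 12-fold → factor 12
Step 5: 5 mL + 20 mL = 25 mL total → factor 25/5 = 5
Step 6: 4-fold → factor 4
Overall dilution factor = 6 × 15 × 4 × 12 × 5 × 4 = 86400

8.64 × 10^4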